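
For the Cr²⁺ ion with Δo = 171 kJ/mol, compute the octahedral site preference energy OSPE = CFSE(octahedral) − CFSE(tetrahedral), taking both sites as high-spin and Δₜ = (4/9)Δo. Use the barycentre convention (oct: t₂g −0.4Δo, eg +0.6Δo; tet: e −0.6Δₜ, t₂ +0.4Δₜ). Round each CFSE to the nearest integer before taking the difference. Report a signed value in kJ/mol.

Group 6 minus oxidation state +2 gives a d⁴ configuration for Cr²⁺.
Octahedral high-spin t₂g³ eg¹: CFSE = -0.6 × 171 = -103 kJ/mol.
Tetrahedral e² t₂² gives -0.4Δₜ = -0.4 × (4/9) × 171 = -30 kJ/mol.
Subtracting, OSPE = -103 − (-30) = -73 kJ/mol.

-73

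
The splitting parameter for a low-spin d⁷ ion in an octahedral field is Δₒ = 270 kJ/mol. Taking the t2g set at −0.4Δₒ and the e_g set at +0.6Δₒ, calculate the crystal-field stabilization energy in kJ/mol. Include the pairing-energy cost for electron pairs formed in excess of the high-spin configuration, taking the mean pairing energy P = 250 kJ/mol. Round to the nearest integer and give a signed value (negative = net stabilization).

-236

Electron filling gives t2g^6 e_g^1.
The orbital stabilization is -1.8Δₒ = -1.8 × 270 = -486 kJ/mol.
High-spin d⁷ would be t2g^5 e_g^2 with 2 pairs; low-spin has 3, so 1 excess pair costs +1P = +250 kJ/mol.
Overall CFSE = -486 + 250 = -236 kJ/mol.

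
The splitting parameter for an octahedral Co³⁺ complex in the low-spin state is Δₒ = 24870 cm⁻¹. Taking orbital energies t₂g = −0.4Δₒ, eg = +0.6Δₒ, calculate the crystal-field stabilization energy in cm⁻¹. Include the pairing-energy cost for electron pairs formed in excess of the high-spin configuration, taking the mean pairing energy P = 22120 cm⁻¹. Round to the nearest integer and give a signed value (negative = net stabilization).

Co is in group 9, so Co³⁺ is d⁶ (9 − 3 = 6).
The d⁶ electrons fill as t₂g⁶ eg⁰.
Orbital CFSE = 6(-0.4) + 0(0.6) = -2.4Δₒ = -2.4 × 24870 = -59688 cm⁻¹.
Pairing penalty: 3 pairs vs 1 in the high-spin reference → 2 extra × P = 44240 cm⁻¹.
Combining: -59688 + 44240 = -15448 cm⁻¹.

-15448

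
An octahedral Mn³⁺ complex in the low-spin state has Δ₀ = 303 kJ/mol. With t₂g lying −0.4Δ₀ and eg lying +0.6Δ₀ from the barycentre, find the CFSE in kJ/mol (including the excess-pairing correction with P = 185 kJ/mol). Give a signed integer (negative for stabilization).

-300

Mn³⁺: group 7, so d-count = 7 − 3 = 4.
Electron filling gives t₂g⁴ eg⁰.
The orbital stabilization is -1.6Δ₀ = -1.6 × 303 = -485 kJ/mol.
Pairing penalty: 1 pair vs 0 in the high-spin reference → 1 extra × P = 185 kJ/mol.
Combining: -485 + 185 = -300 kJ/mol.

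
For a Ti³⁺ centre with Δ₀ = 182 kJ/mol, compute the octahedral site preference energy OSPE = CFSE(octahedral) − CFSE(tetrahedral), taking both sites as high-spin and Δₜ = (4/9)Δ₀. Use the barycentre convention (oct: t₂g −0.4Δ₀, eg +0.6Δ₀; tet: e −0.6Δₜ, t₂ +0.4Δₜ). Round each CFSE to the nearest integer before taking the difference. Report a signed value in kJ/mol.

-24

Ti³⁺: group 4, so d-count = 4 − 3 = 1.
Octahedral high-spin t₂g¹ eg⁰: CFSE = -0.4 × 182 = -73 kJ/mol.
In a tetrahedral site the filling is e¹ t₂⁰: CFSE(tet) = -0.6Δₜ = -0.6 × (4/9)(182) = -49 kJ/mol.
Subtracting, OSPE = -73 − (-49) = -24 kJ/mol.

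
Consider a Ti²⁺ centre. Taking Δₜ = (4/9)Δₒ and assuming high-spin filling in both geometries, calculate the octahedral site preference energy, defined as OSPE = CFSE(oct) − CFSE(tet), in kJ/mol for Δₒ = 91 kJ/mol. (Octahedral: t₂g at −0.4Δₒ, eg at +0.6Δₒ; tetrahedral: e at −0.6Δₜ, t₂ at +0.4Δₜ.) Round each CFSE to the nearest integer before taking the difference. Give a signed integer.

Group 4 minus oxidation state +2 gives a d² configuration for Ti²⁺.
Octahedral (high-spin): t₂g² eg⁰, CFSE = 2(−0.4) + 0(+0.6) = -0.8Δₒ = -0.8 × 91 = -73 kJ/mol.
Tetrahedral: e² t₂⁰, CFSE = 2(−0.6) + 0(+0.4) = -1.2Δₜ = -1.2 × (4/9) × 91 = -49 kJ/mol.
Subtracting, OSPE = -73 − (-49) = -24 kJ/mol.

-24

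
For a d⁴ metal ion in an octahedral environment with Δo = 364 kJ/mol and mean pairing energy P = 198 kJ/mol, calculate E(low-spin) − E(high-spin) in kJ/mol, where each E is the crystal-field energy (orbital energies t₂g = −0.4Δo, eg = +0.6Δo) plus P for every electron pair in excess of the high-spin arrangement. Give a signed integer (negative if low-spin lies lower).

High-spin d⁴ fills as t₂g³ eg¹ with CFSE 3(−0.4) + 1(+0.6) = -0.6Δo = -218 kJ/mol.
Low-spin t₂g⁴ eg⁰ gives -1.6Δo = -582 kJ/mol, but forming 1 extra pair costs 1P = 198 kJ/mol, so E(LS) = -582 + 198 = -384 kJ/mol.
E(LS) − E(HS) = -384 − (-218) = -166 kJ/mol.

-166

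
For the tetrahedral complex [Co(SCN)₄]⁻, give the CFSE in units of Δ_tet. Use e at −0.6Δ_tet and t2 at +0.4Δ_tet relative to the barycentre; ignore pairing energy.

Each SCN⁻ contributes -1; 4 × (-1) = -4. With overall charge -1, Co is in the +3 oxidation state.
Co sits in group 9; removing 3 electrons leaves Co³⁺ with 9 − 3 = 6 d electrons.
With tetrahedral geometry the complex is necessarily high-spin.
Configuration: e^3 t2^3.
CFSE = 3(-0.6Δ_tet) + 3(0.4Δ_tet) = -1.8Δ_tet + 1.2Δ_tet = -0.6Δ_tet.

-0.6 Δ_tet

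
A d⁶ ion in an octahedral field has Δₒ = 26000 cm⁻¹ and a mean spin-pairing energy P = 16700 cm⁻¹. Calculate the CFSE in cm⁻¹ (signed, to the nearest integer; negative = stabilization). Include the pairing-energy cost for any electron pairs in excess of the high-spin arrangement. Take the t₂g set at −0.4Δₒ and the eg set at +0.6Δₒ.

-29000

Δₒ > P, so pairing is preferred: the ground state is low-spin.
Configuration: t₂g⁶ eg⁰.
Orbital CFSE = -2.4Δₒ = -2.4 × 26000 = -62400 cm⁻¹.
Excess pairs vs high-spin: 3 − 1 = 2; pairing cost = +33400 cm⁻¹.
Net CFSE = -62400 + 33400 = -29000 cm⁻¹.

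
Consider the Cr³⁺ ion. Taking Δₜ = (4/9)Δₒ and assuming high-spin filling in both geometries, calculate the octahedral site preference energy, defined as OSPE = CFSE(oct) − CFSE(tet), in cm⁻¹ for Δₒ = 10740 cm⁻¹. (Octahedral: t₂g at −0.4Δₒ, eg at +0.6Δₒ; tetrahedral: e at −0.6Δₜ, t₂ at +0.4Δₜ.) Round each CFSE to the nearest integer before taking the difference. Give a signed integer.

Cr sits in group 6; removing 3 electrons leaves Cr³⁺ with 6 − 3 = 3 d electrons.
Octahedral (high-spin): t₂g³ eg⁰, CFSE = 3(−0.4) + 0(+0.6) = -1.2Δₒ = -1.2 × 10740 = -12888 cm⁻¹.
Tetrahedral: e² t₂¹, CFSE = 2(−0.6) + 1(+0.4) = -0.8Δₜ = -0.8 × (4/9) × 10740 = -3819 cm⁻¹.
Subtracting, OSPE = -12888 − (-3819) = -9069 cm⁻¹.

-9069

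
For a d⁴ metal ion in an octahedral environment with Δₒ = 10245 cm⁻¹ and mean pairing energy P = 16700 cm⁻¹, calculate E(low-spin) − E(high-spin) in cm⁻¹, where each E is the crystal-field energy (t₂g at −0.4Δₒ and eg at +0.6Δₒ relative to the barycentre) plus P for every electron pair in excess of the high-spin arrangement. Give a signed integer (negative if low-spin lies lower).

6455

High-spin: t₂g³ eg¹, CFSE = -0.6Δₒ = -6147 cm⁻¹.
For low-spin the configuration is t₂g⁴ eg⁰: orbital energy -1.6 × 10245 = -16392 cm⁻¹, and 1 additional pair relative to high-spin adds 16700 cm⁻¹, giving 308 cm⁻¹.
Thus E(LS) − E(HS) = 6455 cm⁻¹.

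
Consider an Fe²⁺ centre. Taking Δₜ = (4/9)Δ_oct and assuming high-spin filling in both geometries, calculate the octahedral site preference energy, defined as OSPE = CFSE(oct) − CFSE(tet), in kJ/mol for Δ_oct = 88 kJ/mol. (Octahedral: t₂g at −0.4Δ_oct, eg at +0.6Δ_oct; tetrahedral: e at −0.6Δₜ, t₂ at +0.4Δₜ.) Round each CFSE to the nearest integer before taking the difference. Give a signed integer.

-12

Fe sits in group 8; removing 2 electrons leaves Fe²⁺ with 8 − 2 = 6 d electrons.
Octahedral (high-spin): t₂g⁴ eg², CFSE = 4(−0.4) + 2(+0.6) = -0.4Δ_oct = -0.4 × 88 = -35 kJ/mol.
Tetrahedral: e³ t₂³, CFSE = 3(−0.6) + 3(+0.4) = -0.6Δₜ = -0.6 × (4/9) × 88 = -23 kJ/mol.
OSPE = -35 − (-23) = -12 kJ/mol.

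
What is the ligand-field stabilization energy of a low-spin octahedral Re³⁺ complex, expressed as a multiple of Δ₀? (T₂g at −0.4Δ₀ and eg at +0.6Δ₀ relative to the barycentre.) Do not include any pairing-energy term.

Re³⁺: group 7, so d-count = 7 − 3 = 4.
Configuration: t₂g⁴ eg⁰.
CFSE = 4(-0.4Δ₀) + 0(0.6Δ₀) = -1.6Δ₀ + 0.0Δ₀ = -1.6Δ₀.

-1.6 Δ₀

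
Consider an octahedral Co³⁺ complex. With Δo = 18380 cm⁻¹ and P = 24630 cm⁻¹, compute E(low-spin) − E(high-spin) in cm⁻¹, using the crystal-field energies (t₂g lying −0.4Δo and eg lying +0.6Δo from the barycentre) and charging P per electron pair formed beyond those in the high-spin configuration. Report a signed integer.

12500

Co is in group 9, so Co³⁺ is d⁶ (9 − 3 = 6).
High-spin: t₂g⁴ eg², CFSE = -0.4Δo = -7352 cm⁻¹.
Low-spin t₂g⁶ eg⁰ gives -2.4Δo = -44112 cm⁻¹, but forming 2 extra pairs costs 2P = 49260 cm⁻¹, so E(LS) = -44112 + 49260 = 5148 cm⁻¹.
Thus E(LS) − E(HS) = 12500 cm⁻¹.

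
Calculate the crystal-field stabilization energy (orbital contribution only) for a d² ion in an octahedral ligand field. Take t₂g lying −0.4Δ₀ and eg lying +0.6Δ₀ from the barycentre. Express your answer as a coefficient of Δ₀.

Configuration: t₂g² eg⁰.
CFSE = 2(-0.4Δ₀) + 0(0.6Δ₀) = -0.8Δ₀ + 0.0Δ₀ = -0.8Δ₀.

-0.8 Δ₀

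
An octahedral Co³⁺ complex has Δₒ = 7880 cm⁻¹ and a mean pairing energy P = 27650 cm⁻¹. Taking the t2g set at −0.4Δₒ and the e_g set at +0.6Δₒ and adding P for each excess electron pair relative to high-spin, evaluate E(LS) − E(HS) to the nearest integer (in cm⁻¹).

39540

Co³⁺: group 9, so d-count = 9 − 3 = 6.
High-spin d⁶ fills as t2g^4 e_g^2 with CFSE 4(−0.4) + 2(+0.6) = -0.4Δₒ = -3152 cm⁻¹.
Low-spin t2g^6 e_g^0 gives -2.4Δₒ = -18912 cm⁻¹, but forming 2 extra pairs costs 2P = 55300 cm⁻¹, so E(LS) = -18912 + 55300 = 36388 cm⁻¹.
E(LS) − E(HS) = 36388 − (-3152) = 39540 cm⁻¹.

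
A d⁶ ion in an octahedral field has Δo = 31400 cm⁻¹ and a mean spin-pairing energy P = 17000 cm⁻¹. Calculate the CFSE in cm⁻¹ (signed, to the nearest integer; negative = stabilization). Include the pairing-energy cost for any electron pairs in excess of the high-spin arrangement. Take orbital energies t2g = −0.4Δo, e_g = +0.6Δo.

Here Δo > P (31400 > 17000), so the low-spin state is favoured.
Filling d⁶ accordingly: t2g^6 e_g^0.
Orbital CFSE = -2.4Δo = -2.4 × 31400 = -75360 cm⁻¹.
Excess pairs vs high-spin: 3 − 1 = 2; pairing cost = +34000 cm⁻¹.
Net CFSE = -75360 + 34000 = -41360 cm⁻¹.

-41360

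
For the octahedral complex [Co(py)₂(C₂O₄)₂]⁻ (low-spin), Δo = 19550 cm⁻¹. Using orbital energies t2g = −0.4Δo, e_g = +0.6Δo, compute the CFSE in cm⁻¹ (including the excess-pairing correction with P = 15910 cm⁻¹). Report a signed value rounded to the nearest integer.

Ligand charges: 2×(+0) from py and 2×(-2) from C₂O₄²⁻ sum to -4; with overall charge -1, Co is +3.
Co³⁺: group 9, so d-count = 9 − 3 = 6.
Electron filling gives t2g^6 e_g^0.
Orbital CFSE = 6(-0.4) + 0(0.6) = -2.4Δo = -2.4 × 19550 = -46920 cm⁻¹.
Pairing penalty: 3 pairs vs 1 in the high-spin reference → 2 extra × P = 31820 cm⁻¹.
Combining: -46920 + 31820 = -15100 cm⁻¹.

-15100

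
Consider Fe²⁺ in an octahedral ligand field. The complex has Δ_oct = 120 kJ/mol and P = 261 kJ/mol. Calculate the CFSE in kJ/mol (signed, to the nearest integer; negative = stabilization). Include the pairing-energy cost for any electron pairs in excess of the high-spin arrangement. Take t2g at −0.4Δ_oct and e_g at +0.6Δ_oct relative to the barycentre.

Fe is in group 8, so Fe²⁺ is d⁶ (8 − 2 = 6).
Since Δ_oct = 120 kJ/mol < P = 261 kJ/mol, the complex adopts the high-spin configuration.
Configuration: t2g^4 e_g^2.
Orbital CFSE = -0.4Δ_oct = -0.4 × 120 = -48 kJ/mol.
High-spin has no excess pairs, so no pairing correction applies.

-48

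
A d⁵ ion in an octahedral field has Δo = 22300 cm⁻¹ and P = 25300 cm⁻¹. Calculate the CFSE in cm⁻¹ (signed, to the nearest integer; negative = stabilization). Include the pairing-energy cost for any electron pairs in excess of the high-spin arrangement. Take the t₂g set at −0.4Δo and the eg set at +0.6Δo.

0

Since Δo = 22300 cm⁻¹ < P = 25300 cm⁻¹, the complex adopts the high-spin configuration.
That gives t₂g³ eg².
Orbital CFSE = 0.0Δo = 0.0 × 22300 = 0 cm⁻¹.
High-spin has no excess pairs, so no pairing correction applies.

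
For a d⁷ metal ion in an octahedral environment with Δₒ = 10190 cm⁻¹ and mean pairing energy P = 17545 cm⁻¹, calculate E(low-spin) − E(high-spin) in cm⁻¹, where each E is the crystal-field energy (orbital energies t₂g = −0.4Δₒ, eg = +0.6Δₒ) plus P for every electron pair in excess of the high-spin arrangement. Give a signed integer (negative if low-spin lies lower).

In the high-spin limit (t₂g⁵ eg²) the orbital term is -0.8Δₒ = -8152 cm⁻¹, with no excess pairing.
Low-spin: t₂g⁶ eg¹, orbital CFSE = -1.8Δₒ = -18342 cm⁻¹; plus 1 excess pair × P = +17545 cm⁻¹; total -797 cm⁻¹.
E(LS) − E(HS) = -797 − (-8152) = 7355 cm⁻¹.

7355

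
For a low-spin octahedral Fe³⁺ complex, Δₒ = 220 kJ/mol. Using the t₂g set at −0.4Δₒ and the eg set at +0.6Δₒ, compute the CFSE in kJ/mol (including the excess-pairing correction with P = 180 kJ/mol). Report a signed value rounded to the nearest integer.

Fe³⁺: group 8, so d-count = 8 − 3 = 5.
Electron filling gives t₂g⁵ eg⁰.
Orbital CFSE = 5(-0.4) + 0(0.6) = -2.0Δₒ = -2.0 × 220 = -440 kJ/mol.
Relative to high-spin t₂g³ eg² (0 paired), the low-spin configuration has 2 additional pairs, contributing +2 × 180 = +360 kJ/mol.
Net CFSE = -440 + 360 = -80 kJ/mol.

-80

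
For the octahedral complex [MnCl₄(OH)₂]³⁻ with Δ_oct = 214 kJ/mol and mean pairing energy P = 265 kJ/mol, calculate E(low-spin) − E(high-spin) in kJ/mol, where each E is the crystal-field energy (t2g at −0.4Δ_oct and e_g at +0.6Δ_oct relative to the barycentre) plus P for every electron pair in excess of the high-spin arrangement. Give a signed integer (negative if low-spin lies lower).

51

Ligand charges: 4×(-1) from Cl⁻ and 2×(-1) from OH⁻ sum to -6; with overall charge -3, Mn is +3.
Mn³⁺: group 7, so d-count = 7 − 3 = 4.
High-spin: t2g^3 e_g^1, CFSE = -0.6Δ_oct = -128 kJ/mol.
For low-spin the configuration is t2g^4 e_g^0: orbital energy -1.6 × 214 = -342 kJ/mol, and 1 additional pair relative to high-spin adds 265 kJ/mol, giving -77 kJ/mol.
E(LS) − E(HS) = -77 − (-128) = 51 kJ/mol.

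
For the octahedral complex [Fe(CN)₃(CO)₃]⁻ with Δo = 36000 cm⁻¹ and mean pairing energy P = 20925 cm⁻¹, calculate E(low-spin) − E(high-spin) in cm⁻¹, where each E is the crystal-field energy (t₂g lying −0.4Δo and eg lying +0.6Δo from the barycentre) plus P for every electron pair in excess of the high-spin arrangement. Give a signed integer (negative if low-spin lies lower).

Ligand charges: 3×(-1) from CN⁻ and 3×(+0) from CO sum to -3; with overall charge -1, Fe is +2.
Group 8 minus oxidation state +2 gives a d⁶ configuration for Fe²⁺.
In the high-spin limit (t₂g⁴ eg²) the orbital term is -0.4Δo = -14400 cm⁻¹, with no excess pairing.
Low-spin: t₂g⁶ eg⁰, orbital CFSE = -2.4Δo = -86400 cm⁻¹; plus 2 excess pairs × P = +41850 cm⁻¹; total -44550 cm⁻¹.
E(LS) − E(HS) = -44550 − (-14400) = -30150 cm⁻¹.

-30150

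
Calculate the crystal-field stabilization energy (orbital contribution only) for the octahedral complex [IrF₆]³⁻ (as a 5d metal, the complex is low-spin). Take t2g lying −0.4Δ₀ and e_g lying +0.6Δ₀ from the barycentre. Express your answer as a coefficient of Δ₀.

-2.4 Δ₀

Each F⁻ contributes -1; 6 × (-1) = -6. With overall charge -3, Ir is in the +3 oxidation state.
Group 9 minus oxidation state +3 gives a d⁶ configuration for Ir³⁺.
Configuration: t2g^6 e_g^0.
CFSE = 6(-0.4Δ₀) + 0(0.6Δ₀) = -2.4Δ₀ + 0.0Δ₀ = -2.4Δ₀.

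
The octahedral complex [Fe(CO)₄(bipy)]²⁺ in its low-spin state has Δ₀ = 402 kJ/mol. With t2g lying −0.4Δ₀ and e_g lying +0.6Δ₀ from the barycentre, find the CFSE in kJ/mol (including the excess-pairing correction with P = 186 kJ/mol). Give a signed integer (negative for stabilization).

-593

Ligand charges: 4×(+0) from CO and 1×(+0) from bipy sum to +0; with overall charge +2, Fe is +2.
Fe²⁺: group 8, so d-count = 8 − 2 = 6.
The d⁶ electrons fill as t2g^6 e_g^0.
CFSE(orbital) = 6×(-0.4Δ₀) + 0×(0.6Δ₀) = -2.4Δ₀; with Δ₀ = 402 kJ/mol that is -965 kJ/mol.
Relative to high-spin t2g^4 e_g^2 (1 paired), the low-spin configuration has 2 additional pairs, contributing +2 × 186 = +372 kJ/mol.
Overall CFSE = -965 + 372 = -593 kJ/mol.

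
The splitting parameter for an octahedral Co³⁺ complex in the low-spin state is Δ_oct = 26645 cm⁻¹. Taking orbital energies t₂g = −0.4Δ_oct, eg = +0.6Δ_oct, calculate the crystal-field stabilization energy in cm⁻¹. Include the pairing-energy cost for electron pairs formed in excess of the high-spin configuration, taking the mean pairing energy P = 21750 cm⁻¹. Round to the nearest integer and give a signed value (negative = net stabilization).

-20448

Co sits in group 9; removing 3 electrons leaves Co³⁺ with 9 − 3 = 6 d electrons.
Electron filling gives t₂g⁶ eg⁰.
Orbital CFSE = 6(-0.4) + 0(0.6) = -2.4Δ_oct = -2.4 × 26645 = -63948 cm⁻¹.
High-spin d⁶ would be t₂g⁴ eg² with 1 pair; low-spin has 3, so 2 excess pairs cost +2P = +43500 cm⁻¹.
Combining: -63948 + 43500 = -20448 cm⁻¹.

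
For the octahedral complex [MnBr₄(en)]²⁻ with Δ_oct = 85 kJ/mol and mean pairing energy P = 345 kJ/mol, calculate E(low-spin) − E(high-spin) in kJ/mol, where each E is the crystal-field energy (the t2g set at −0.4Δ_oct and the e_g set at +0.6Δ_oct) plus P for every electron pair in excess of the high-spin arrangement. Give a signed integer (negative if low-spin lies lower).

520

Ligand charges: 4×(-1) from Br⁻ and 1×(+0) from en sum to -4; with overall charge -2, Mn is +2.
Group 7 minus oxidation state +2 gives a d⁵ configuration for Mn²⁺.
High-spin: t2g^3 e_g^2, CFSE = 0.0Δ_oct = 0 kJ/mol.
For low-spin the configuration is t2g^5 e_g^0: orbital energy -2.0 × 85 = -170 kJ/mol, and 2 additional pairs relative to high-spin add 690 kJ/mol, giving 520 kJ/mol.
The difference is 520 − (0) = 520 kJ/mol, so high-spin lies lower.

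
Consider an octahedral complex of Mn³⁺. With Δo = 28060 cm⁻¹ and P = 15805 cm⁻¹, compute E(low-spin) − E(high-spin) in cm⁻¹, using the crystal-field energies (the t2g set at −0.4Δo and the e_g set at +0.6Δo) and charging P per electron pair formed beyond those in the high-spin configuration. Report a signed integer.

-12255

Mn³⁺: group 7, so d-count = 7 − 3 = 4.
In the high-spin limit (t2g^3 e_g^1) the orbital term is -0.6Δo = -16836 cm⁻¹, with no excess pairing.
For low-spin the configuration is t2g^4 e_g^0: orbital energy -1.6 × 28060 = -44896 cm⁻¹, and 1 additional pair relative to high-spin adds 15805 cm⁻¹, giving -29091 cm⁻¹.
E(LS) − E(HS) = -29091 − (-16836) = -12255 cm⁻¹.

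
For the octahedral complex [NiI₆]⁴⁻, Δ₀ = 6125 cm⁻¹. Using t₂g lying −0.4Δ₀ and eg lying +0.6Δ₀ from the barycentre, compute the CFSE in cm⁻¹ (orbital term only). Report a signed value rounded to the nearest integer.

Each I⁻ contributes -1; 6 × (-1) = -6. With overall charge -4, Ni is in the +2 oxidation state.
Group 10 minus oxidation state +2 gives a d⁸ configuration for Ni²⁺.
For octahedral d⁸ the high- and low-spin configurations coincide.
The d⁸ electrons fill as t₂g⁶ eg².
The orbital stabilization is -1.2Δ₀ = -1.2 × 6125 = -7350 cm⁻¹.

-7350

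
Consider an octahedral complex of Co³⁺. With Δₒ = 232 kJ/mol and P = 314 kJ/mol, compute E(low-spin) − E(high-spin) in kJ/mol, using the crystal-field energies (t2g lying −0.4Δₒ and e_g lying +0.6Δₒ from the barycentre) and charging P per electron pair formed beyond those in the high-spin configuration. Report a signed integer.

Group 9 minus oxidation state +3 gives a d⁶ configuration for Co³⁺.
In the high-spin limit (t2g^4 e_g^2) the orbital term is -0.4Δₒ = -93 kJ/mol, with no excess pairing.
Low-spin: t2g^6 e_g^0, orbital CFSE = -2.4Δₒ = -557 kJ/mol; plus 2 excess pairs × P = +628 kJ/mol; total 71 kJ/mol.
E(LS) − E(HS) = 71 − (-93) = 164 kJ/mol.

164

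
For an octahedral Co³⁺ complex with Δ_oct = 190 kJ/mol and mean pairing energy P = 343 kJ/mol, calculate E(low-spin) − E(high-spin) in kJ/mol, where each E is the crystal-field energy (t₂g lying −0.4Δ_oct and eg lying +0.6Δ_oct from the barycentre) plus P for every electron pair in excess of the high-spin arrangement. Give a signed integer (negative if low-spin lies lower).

306

Co is in group 9, so Co³⁺ is d⁶ (9 − 3 = 6).
High-spin: t₂g⁴ eg², CFSE = -0.4Δ_oct = -76 kJ/mol.
For low-spin the configuration is t₂g⁶ eg⁰: orbital energy -2.4 × 190 = -456 kJ/mol, and 2 additional pairs relative to high-spin add 686 kJ/mol, giving 230 kJ/mol.
E(LS) − E(HS) = 230 − (-76) = 306 kJ/mol.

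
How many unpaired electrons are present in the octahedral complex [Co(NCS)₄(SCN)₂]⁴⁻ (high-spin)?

Ligand charges: 4×(-1) from NCS⁻ and 2×(-1) from SCN⁻ sum to -6; with overall charge -4, Co is +2.
Co is in group 9, so Co²⁺ is d⁷ (9 − 2 = 7).
Configuration: t₂g⁵ eg², giving 3 unpaired electrons.

3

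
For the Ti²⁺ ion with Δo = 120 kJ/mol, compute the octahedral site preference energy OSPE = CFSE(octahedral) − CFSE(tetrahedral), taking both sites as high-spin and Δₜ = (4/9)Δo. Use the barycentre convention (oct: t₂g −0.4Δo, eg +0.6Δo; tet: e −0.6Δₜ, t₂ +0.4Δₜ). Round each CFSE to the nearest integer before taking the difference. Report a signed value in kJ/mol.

-32

Ti is in group 4, so Ti²⁺ is d² (4 − 2 = 2).
Octahedral high-spin t2g^2 e_g^0: CFSE = -0.8 × 120 = -96 kJ/mol.
In a tetrahedral site the filling is e^2 t2^0: CFSE(tet) = -1.2Δₜ = -1.2 × (4/9)(120) = -64 kJ/mol.
OSPE = -96 − (-64) = -32 kJ/mol.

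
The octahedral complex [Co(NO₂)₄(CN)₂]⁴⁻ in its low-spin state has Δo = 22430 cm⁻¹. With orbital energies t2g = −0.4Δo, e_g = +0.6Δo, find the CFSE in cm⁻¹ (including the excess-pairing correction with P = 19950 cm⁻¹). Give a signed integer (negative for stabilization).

-20424

Ligand charges: 4×(-1) from NO₂⁻ and 2×(-1) from CN⁻ sum to -6; with overall charge -4, Co is +2.
Co sits in group 9; removing 2 electrons leaves Co²⁺ with 9 − 2 = 7 d electrons.
Configuration: t2g^6 e_g^1.
Orbital CFSE = 6(-0.4) + 1(0.6) = -1.8Δo = -1.8 × 22430 = -40374 cm⁻¹.
Relative to high-spin t2g^5 e_g^2 (2 paired), the low-spin configuration has 1 additional pair, contributing +1 × 19950 = +19950 cm⁻¹.
Overall CFSE = -40374 + 19950 = -20424 cm⁻¹.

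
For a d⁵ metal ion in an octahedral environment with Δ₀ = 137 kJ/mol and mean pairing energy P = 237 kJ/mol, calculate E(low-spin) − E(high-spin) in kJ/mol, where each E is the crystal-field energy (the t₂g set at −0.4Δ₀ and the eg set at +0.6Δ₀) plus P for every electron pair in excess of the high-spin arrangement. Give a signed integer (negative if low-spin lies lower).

200

High-spin d⁵ fills as t₂g³ eg² with CFSE 3(−0.4) + 2(+0.6) = 0.0Δ₀ = 0 kJ/mol.
For low-spin the configuration is t₂g⁵ eg⁰: orbital energy -2.0 × 137 = -274 kJ/mol, and 2 additional pairs relative to high-spin add 474 kJ/mol, giving 200 kJ/mol.
E(LS) − E(HS) = 200 − (0) = 200 kJ/mol.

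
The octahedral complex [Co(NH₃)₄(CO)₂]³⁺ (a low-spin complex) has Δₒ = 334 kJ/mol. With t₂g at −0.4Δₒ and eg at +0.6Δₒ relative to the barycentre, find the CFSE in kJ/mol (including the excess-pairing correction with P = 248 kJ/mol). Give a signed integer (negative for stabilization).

-306

Ligand charges: 4×(+0) from NH₃ and 2×(+0) from CO sum to +0; with overall charge +3, Co is +3.
Group 9 minus oxidation state +3 gives a d⁶ configuration for Co³⁺.
Electron filling gives t₂g⁶ eg⁰.
The orbital stabilization is -2.4Δₒ = -2.4 × 334 = -802 kJ/mol.
High-spin d⁶ would be t₂g⁴ eg² with 1 pair; low-spin has 3, so 2 excess pairs cost +2P = +496 kJ/mol.
Net CFSE = -802 + 496 = -306 kJ/mol.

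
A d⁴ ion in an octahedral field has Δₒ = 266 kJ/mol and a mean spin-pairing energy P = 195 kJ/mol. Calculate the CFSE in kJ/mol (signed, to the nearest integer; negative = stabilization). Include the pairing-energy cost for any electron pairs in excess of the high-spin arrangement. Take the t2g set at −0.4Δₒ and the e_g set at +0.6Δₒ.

-231

Here Δₒ > P (266 > 195), so the low-spin state is favoured.
Configuration: t2g^4 e_g^0.
Orbital CFSE = -1.6Δₒ = -1.6 × 266 = -426 kJ/mol.
Excess pairs vs high-spin: 1 − 0 = 1; pairing cost = +195 kJ/mol.
Net CFSE = -426 + 195 = -231 kJ/mol.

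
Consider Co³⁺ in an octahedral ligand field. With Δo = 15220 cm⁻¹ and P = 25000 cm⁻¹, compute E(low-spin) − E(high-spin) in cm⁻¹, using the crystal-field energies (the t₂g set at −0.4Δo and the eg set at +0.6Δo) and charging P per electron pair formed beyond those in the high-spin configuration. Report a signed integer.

Co sits in group 9; removing 3 electrons leaves Co³⁺ with 9 − 3 = 6 d electrons.
High-spin: t₂g⁴ eg², CFSE = -0.4Δo = -6088 cm⁻¹.
Low-spin t₂g⁶ eg⁰ gives -2.4Δo = -36528 cm⁻¹, but forming 2 extra pairs costs 2P = 50000 cm⁻¹, so E(LS) = -36528 + 50000 = 13472 cm⁻¹.
The difference is 13472 − (-6088) = 19560 cm⁻¹, so high-spin lies lower.

19560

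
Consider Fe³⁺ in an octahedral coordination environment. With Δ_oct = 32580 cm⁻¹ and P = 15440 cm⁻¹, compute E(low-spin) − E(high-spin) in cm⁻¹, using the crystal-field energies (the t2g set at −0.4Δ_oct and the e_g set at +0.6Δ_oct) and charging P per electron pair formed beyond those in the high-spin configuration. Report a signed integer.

-34280

Fe is in group 8, so Fe³⁺ is d⁵ (8 − 3 = 5).
In the high-spin limit (t2g^3 e_g^2) the orbital term is 0.0Δ_oct = 0 cm⁻¹, with no excess pairing.
Low-spin: t2g^5 e_g^0, orbital CFSE = -2.0Δ_oct = -65160 cm⁻¹; plus 2 excess pairs × P = +30880 cm⁻¹; total -34280 cm⁻¹.
Thus E(LS) − E(HS) = -34280 cm⁻¹.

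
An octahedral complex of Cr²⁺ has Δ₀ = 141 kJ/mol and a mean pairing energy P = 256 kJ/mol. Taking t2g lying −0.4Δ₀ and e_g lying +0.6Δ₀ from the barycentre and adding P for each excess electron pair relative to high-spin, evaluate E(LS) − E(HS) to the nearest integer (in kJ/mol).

115

Cr sits in group 6; removing 2 electrons leaves Cr²⁺ with 6 − 2 = 4 d electrons.
High-spin: t2g^3 e_g^1, CFSE = -0.6Δ₀ = -85 kJ/mol.
Low-spin t2g^4 e_g^0 gives -1.6Δ₀ = -226 kJ/mol, but forming 1 extra pair costs 1P = 256 kJ/mol, so E(LS) = -226 + 256 = 30 kJ/mol.
The difference is 30 − (-85) = 115 kJ/mol, so high-spin lies lower.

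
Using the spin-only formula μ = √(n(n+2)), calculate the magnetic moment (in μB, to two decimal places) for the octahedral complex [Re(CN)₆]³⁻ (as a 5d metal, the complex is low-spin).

2.83 μB

Each CN⁻ contributes -1; 6 × (-1) = -6. With overall charge -3, Re is in the +3 oxidation state.
Re is in group 7, so Re³⁺ is d⁴ (7 − 3 = 4).
Configuration: t₂g⁴ eg⁰ → 2 unpaired electrons.
μ(spin-only) = √[2(2+2)] = √8 ≈ 2.83 μB.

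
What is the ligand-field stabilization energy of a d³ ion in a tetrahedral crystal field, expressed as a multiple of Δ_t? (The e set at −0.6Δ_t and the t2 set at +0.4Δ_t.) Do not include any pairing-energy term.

With tetrahedral geometry the complex is necessarily high-spin.
Configuration: e^2 t2^1.
CFSE = 2(-0.6Δ_t) + 1(0.4Δ_t) = -1.2Δ_t + 0.4Δ_t = -0.8Δ_t.

-0.8 Δ_t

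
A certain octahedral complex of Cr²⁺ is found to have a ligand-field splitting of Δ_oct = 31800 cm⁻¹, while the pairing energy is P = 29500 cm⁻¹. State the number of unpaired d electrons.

2

Group 6 minus oxidation state +2 gives a d⁴ configuration for Cr²⁺.
With Δ_oct > P the complex is low-spin.
Filling d⁴ accordingly: t₂g⁴ eg⁰.
Unpaired electrons: 2.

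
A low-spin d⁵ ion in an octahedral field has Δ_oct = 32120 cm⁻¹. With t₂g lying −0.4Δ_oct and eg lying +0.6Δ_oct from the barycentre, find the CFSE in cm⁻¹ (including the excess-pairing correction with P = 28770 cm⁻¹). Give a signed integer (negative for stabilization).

The d⁵ electrons fill as t₂g⁵ eg⁰.
The orbital stabilization is -2.0Δ_oct = -2.0 × 32120 = -64240 cm⁻¹.
Pairing penalty: 2 pairs vs 0 in the high-spin reference → 2 extra × P = 57540 cm⁻¹.
Overall CFSE = -64240 + 57540 = -6700 cm⁻¹.

-6700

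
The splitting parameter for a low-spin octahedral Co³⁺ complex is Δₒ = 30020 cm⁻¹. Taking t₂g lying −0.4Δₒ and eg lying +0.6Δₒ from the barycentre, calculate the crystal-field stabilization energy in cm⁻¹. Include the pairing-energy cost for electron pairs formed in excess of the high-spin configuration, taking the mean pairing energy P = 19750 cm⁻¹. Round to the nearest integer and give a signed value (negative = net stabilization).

Co is in group 9, so Co³⁺ is d⁶ (9 − 3 = 6).
Configuration: t₂g⁶ eg⁰.
The orbital stabilization is -2.4Δₒ = -2.4 × 30020 = -72048 cm⁻¹.
Relative to high-spin t₂g⁴ eg² (1 paired), the low-spin configuration has 2 additional pairs, contributing +2 × 19750 = +39500 cm⁻¹.
Net CFSE = -72048 + 39500 = -32548 cm⁻¹.

-32548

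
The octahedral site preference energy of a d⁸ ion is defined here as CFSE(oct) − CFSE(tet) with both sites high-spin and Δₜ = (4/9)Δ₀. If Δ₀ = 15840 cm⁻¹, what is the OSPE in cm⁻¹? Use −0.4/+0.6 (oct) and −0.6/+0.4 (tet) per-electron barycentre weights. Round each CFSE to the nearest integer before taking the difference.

-13376

Octahedral (high-spin): t₂g⁶ eg², CFSE = 6(−0.4) + 2(+0.6) = -1.2Δ₀ = -1.2 × 15840 = -19008 cm⁻¹.
Tetrahedral e⁴ t₂⁴ gives -0.8Δₜ = -0.8 × (4/9) × 15840 = -5632 cm⁻¹.
OSPE = -19008 − (-5632) = -13376 cm⁻¹.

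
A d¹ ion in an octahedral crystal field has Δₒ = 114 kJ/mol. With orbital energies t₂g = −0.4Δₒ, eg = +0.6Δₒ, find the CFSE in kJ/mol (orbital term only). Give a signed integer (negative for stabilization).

Configuration: t₂g¹ eg⁰.
CFSE(orbital) = 1×(-0.4Δₒ) + 0×(0.6Δₒ) = -0.4Δₒ; with Δₒ = 114 kJ/mol that is -46 kJ/mol.

-46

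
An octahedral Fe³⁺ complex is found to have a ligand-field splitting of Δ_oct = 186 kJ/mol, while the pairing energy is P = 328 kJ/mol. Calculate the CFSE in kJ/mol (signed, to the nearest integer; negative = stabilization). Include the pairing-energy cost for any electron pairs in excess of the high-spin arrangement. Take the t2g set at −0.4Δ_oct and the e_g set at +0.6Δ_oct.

0

Fe sits in group 8; removing 3 electrons leaves Fe³⁺ with 8 − 3 = 5 d electrons.
Δ_oct < P, so pairing is avoided: the ground state is high-spin.
That gives t2g^3 e_g^2.
Orbital CFSE = 0.0Δ_oct = 0.0 × 186 = 0 kJ/mol.
High-spin has no excess pairs, so no pairing correction applies.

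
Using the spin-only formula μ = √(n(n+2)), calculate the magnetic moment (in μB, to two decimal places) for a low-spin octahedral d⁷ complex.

Configuration: t₂g⁶ eg¹ → 1 unpaired electron.
μ(spin-only) = √[1(1+2)] = √3 ≈ 1.73 μB.

1.73 μB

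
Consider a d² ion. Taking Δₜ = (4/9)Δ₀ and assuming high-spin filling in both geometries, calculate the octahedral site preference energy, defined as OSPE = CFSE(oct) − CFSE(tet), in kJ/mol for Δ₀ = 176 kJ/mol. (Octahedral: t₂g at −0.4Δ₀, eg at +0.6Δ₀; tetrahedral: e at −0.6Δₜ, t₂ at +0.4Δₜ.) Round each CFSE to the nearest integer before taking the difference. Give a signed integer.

In an octahedral site d² (HS) is t2g^2 e_g^0, giving CFSE(oct) = -0.8Δ₀ = -141 kJ/mol.
In a tetrahedral site the filling is e^2 t2^0: CFSE(tet) = -1.2Δₜ = -1.2 × (4/9)(176) = -94 kJ/mol.
OSPE = CFSE(oct) − CFSE(tet) = -141 − (-94) = -47 kJ/mol.

-47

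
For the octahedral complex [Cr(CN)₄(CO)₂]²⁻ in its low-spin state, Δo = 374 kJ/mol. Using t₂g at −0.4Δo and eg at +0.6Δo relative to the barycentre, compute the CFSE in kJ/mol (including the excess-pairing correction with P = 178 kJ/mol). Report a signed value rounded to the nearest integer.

-420

Ligand charges: 4×(-1) from CN⁻ and 2×(+0) from CO sum to -4; with overall charge -2, Cr is +2.
Cr²⁺: group 6, so d-count = 6 − 2 = 4.
Electron filling gives t₂g⁴ eg⁰.
Orbital CFSE = 4(-0.4) + 0(0.6) = -1.6Δo = -1.6 × 374 = -598 kJ/mol.
Relative to high-spin t₂g³ eg¹ (0 paired), the low-spin configuration has 1 additional pair, contributing +1 × 178 = +178 kJ/mol.
Overall CFSE = -598 + 178 = -420 kJ/mol.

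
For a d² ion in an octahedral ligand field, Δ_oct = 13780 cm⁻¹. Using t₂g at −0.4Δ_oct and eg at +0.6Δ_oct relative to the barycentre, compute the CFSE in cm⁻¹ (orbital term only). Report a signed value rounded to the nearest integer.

For octahedral d² the high- and low-spin configurations coincide.
Electron filling gives t₂g² eg⁰.
CFSE(orbital) = 2×(-0.4Δ_oct) + 0×(0.6Δ_oct) = -0.8Δ_oct; with Δ_oct = 13780 cm⁻¹ that is -11024 cm⁻¹.

-11024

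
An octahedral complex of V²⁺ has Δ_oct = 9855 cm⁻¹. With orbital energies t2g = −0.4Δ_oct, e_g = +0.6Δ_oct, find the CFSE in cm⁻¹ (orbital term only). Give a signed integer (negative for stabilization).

Group 5 minus oxidation state +2 gives a d³ configuration for V²⁺.
For octahedral d³ the high- and low-spin configurations coincide.
Electron filling gives t2g^3 e_g^0.
CFSE(orbital) = 3×(-0.4Δ_oct) + 0×(0.6Δ_oct) = -1.2Δ_oct; with Δ_oct = 9855 cm⁻¹ that is -11826 cm⁻¹.

-11826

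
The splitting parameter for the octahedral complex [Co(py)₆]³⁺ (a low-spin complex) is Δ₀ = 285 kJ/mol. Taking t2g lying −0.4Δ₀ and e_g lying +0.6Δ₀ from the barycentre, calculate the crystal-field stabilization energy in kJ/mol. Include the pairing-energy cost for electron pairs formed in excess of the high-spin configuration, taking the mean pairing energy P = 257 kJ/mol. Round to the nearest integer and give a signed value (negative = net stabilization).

py is neutral, so the +3 overall charge sits on Co: oxidation state +3.
Co sits in group 9; removing 3 electrons leaves Co³⁺ with 9 − 3 = 6 d electrons.
Electron filling gives t2g^6 e_g^0.
Orbital CFSE = 6(-0.4) + 0(0.6) = -2.4Δ₀ = -2.4 × 285 = -684 kJ/mol.
High-spin d⁶ would be t2g^4 e_g^2 with 1 pair; low-spin has 3, so 2 excess pairs cost +2P = +514 kJ/mol.
Combining: -684 + 514 = -170 kJ/mol.

-170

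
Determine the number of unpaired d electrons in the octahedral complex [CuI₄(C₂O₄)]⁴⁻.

1

Ligand charges: 4×(-1) from I⁻ and 1×(-2) from C₂O₄²⁻ sum to -6; with overall charge -4, Cu is +2.
Cu sits in group 11; removing 2 electrons leaves Cu²⁺ with 11 − 2 = 9 d electrons.
Configuration: t2g^6 e_g^3, giving 1 unpaired electron.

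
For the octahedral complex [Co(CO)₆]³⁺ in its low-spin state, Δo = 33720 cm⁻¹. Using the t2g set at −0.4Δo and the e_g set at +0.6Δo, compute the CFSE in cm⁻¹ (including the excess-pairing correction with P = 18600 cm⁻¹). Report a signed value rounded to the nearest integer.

-43728

CO is neutral, so the +3 overall charge sits on Co: oxidation state +3.
Co³⁺: group 9, so d-count = 9 − 3 = 6.
The d⁶ electrons fill as t2g^6 e_g^0.
The orbital stabilization is -2.4Δo = -2.4 × 33720 = -80928 cm⁻¹.
Pairing penalty: 3 pairs vs 1 in the high-spin reference → 2 extra × P = 37200 cm⁻¹.
Combining: -80928 + 37200 = -43728 cm⁻¹.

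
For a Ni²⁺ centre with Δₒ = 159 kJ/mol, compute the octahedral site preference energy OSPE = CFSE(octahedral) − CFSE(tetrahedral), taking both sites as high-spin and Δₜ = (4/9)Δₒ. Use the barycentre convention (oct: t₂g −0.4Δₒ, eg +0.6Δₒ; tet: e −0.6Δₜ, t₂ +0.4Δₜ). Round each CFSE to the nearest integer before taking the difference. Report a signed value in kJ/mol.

-134

Ni is in group 10, so Ni²⁺ is d⁸ (10 − 2 = 8).
Octahedral (high-spin): t₂g⁶ eg², CFSE = 6(−0.4) + 2(+0.6) = -1.2Δₒ = -1.2 × 159 = -191 kJ/mol.
Tetrahedral: e⁴ t₂⁴, CFSE = 4(−0.6) + 4(+0.4) = -0.8Δₜ = -0.8 × (4/9) × 159 = -57 kJ/mol.
OSPE = CFSE(oct) − CFSE(tet) = -191 − (-57) = -134 kJ/mol.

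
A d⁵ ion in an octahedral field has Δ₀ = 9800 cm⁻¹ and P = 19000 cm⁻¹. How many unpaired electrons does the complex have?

5

With Δ₀ < P the complex is high-spin.
Filling d⁵ accordingly: t₂g³ eg².
Unpaired electrons: 5.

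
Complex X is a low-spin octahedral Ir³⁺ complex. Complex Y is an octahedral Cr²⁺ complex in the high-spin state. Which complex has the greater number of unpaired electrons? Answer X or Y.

X: Ir is in group 9, so Ir³⁺ is d⁶ (9 − 3 = 6); t₂g⁶ eg⁰ → 0 unpaired.
Y: Group 6 minus oxidation state +2 gives a d⁴ configuration for Cr²⁺; t2g^3 e_g^1 → 4 unpaired.
So Y has more unpaired electrons.

Y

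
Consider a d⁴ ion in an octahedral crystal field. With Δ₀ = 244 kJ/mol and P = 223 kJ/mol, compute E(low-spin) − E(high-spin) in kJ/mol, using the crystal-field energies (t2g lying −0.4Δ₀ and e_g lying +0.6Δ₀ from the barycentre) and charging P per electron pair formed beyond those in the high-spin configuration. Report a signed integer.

-21

High-spin: t2g^3 e_g^1, CFSE = -0.6Δ₀ = -146 kJ/mol.
For low-spin the configuration is t2g^4 e_g^0: orbital energy -1.6 × 244 = -390 kJ/mol, and 1 additional pair relative to high-spin adds 223 kJ/mol, giving -167 kJ/mol.
E(LS) − E(HS) = -167 − (-146) = -21 kJ/mol.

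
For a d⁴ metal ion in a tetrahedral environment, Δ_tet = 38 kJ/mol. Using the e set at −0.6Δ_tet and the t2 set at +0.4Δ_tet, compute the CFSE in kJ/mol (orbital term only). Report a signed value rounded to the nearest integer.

Tetrahedral splitting is small, so the complex is high-spin.
The d⁴ electrons fill as e^2 t2^2.
Orbital CFSE = 2(-0.6) + 2(0.4) = -0.4Δ_tet = -0.4 × 38 = -15 kJ/mol.

-15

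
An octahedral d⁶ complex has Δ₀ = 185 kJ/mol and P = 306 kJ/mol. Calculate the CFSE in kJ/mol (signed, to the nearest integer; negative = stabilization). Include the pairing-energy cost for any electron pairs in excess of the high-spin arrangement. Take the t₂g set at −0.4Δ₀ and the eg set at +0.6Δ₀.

Here Δ₀ < P (185 < 306), so the high-spin state is favoured.
Configuration: t₂g⁴ eg².
Orbital CFSE = -0.4Δ₀ = -0.4 × 185 = -74 kJ/mol.
High-spin has no excess pairs, so no pairing correction applies.

-74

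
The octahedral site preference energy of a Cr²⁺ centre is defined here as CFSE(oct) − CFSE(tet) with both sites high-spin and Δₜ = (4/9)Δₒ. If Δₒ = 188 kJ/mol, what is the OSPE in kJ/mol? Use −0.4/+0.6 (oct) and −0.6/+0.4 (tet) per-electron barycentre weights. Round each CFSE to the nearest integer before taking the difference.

Cr sits in group 6; removing 2 electrons leaves Cr²⁺ with 6 − 2 = 4 d electrons.
Octahedral high-spin t2g^3 e_g^1: CFSE = -0.6 × 188 = -113 kJ/mol.
Tetrahedral: e^2 t2^2, CFSE = 2(−0.6) + 2(+0.4) = -0.4Δₜ = -0.4 × (4/9) × 188 = -33 kJ/mol.
Subtracting, OSPE = -113 − (-33) = -80 kJ/mol.

-80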